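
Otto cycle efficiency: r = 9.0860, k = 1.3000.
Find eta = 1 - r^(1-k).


r^(k-1) = 1.9387
eta = 1 - 1/1.9387 = 0.4842 = 48.4192%

48.4192%


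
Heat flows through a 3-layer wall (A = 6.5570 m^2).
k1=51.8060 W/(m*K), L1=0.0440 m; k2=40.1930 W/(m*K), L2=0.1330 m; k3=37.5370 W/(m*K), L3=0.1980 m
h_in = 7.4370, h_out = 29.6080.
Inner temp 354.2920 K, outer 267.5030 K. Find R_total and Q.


R_conv_in = 1/(7.4370*6.5570) = 0.0205
R_1 = 0.0440/(51.8060*6.5570) = 0.0001
R_2 = 0.1330/(40.1930*6.5570) = 0.0005
R_3 = 0.1980/(37.5370*6.5570) = 0.0008
R_conv_out = 1/(29.6080*6.5570) = 0.0052
R_total = 0.0271 K/W
Q = 86.7890 / 0.0271 = 3202.9800 W

R_total = 0.0271 K/W, Q = 3202.9800 W


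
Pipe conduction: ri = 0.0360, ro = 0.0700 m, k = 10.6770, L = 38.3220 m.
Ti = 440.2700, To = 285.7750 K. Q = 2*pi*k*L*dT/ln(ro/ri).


dT = 154.4950 K
ln(ro/ri) = 0.6650
Q = 2*pi*10.6770*38.3220*154.4950 / 0.6650 = 597290.4031 W

597290.4031 W


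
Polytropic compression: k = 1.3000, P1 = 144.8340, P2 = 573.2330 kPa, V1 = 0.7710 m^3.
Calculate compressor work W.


(k-1)/k = 0.2308
(P2/P1)^exp = 1.3736
W = 4.3333 * 144.8340 * 0.7710 * (1.3736 - 1) = 180.8048 kJ

180.8048 kJ


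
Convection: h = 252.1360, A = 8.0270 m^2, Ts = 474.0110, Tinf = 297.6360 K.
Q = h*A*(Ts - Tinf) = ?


dT = 176.3750 K
Q = 252.1360 * 8.0270 * 176.3750 = 356964.5991 W

356964.5991 W


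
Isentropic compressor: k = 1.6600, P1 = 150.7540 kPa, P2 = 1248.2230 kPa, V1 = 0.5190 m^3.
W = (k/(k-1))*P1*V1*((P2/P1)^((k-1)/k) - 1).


(k-1)/k = 0.3976
(P2/P1)^exp = 2.3174
W = 2.5152 * 150.7540 * 0.5190 * (2.3174 - 1) = 259.2456 kJ

259.2456 kJ


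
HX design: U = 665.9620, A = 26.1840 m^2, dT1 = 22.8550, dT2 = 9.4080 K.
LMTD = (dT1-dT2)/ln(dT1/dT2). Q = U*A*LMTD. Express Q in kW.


LMTD = 15.1497 K
Q = 665.9620 * 26.1840 * 15.1497 = 264173.2835 W = 264.1733 kW

264.1733 kW


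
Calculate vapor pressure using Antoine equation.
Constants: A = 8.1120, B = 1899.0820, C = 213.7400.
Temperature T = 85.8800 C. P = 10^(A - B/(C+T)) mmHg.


C+T = 299.6200
B/(C+T) = 6.3383
log10(P) = 8.1120 - 6.3383 = 1.7737
P = 10^1.7737 = 59.3879 mmHg

59.3879 mmHg


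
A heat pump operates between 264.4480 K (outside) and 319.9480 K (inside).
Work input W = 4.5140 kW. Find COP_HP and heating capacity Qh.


COP = 319.9480 / 55.5000 = 5.7648
Qh = 5.7648 * 4.5140 = 26.0224 kW

COP = 5.7648, Qh = 26.0224 kW


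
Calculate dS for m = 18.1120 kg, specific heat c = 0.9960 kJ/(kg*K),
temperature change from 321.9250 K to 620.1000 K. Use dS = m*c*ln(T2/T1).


T2/T1 = 1.9262
ln(T2/T1) = 0.6556
dS = 18.1120 * 0.9960 * 0.6556 = 11.8260 kJ/K

11.8260 kJ/K


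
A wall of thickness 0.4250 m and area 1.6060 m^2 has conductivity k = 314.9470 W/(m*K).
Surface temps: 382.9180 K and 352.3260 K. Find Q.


dT = 30.5920 K
Q = 314.9470 * 1.6060 * 30.5920 / 0.4250 = 36408.4305 W

36408.4305 W


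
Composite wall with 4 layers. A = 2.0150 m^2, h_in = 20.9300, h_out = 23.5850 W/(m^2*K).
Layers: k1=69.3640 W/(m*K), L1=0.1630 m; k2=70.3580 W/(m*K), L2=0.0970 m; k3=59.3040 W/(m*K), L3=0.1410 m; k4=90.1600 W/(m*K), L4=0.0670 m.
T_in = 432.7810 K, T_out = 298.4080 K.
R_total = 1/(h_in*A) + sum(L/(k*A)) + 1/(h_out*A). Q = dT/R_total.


R_conv_in = 1/(20.9300*2.0150) = 0.0237
R_1 = 0.1630/(69.3640*2.0150) = 0.0012
R_2 = 0.0970/(70.3580*2.0150) = 0.0007
R_3 = 0.1410/(59.3040*2.0150) = 0.0012
R_4 = 0.0670/(90.1600*2.0150) = 0.0004
R_conv_out = 1/(23.5850*2.0150) = 0.0210
R_total = 0.0482 K/W
Q = 134.3730 / 0.0482 = 2790.5676 W

R_total = 0.0482 K/W, Q = 2790.5676 W


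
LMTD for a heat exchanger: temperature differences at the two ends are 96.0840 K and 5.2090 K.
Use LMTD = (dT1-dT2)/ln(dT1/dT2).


dT1/dT2 = 18.4458
ln(dT1/dT2) = 2.9148
LMTD = 90.8750 / 2.9148 = 31.1767 K

31.1767 K


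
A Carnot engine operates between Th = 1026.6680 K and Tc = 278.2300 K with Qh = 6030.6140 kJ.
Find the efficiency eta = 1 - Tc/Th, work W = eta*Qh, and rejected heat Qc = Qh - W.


eta = 1 - 278.2300/1026.6680 = 0.7290
W = 0.7290 * 6030.6140 = 4396.3001 kJ
Qc = 6030.6140 - 4396.3001 = 1634.3139 kJ

eta = 72.8997%, W = 4396.3001 kJ, Qc = 1634.3139 kJ


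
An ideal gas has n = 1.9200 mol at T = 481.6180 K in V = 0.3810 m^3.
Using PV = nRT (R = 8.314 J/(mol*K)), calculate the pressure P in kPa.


P = nRT/V = 1.9200 * 8.314 * 481.6180 / 0.3810
= 7688.0103 / 0.3810 = 20178.5048 Pa = 20.1785 kPa

20.1785 kPa


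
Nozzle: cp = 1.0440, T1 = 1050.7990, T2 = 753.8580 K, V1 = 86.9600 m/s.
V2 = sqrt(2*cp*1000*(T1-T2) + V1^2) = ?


dT = 296.9410 K
2*cp*1000*dT = 620012.8080
V1^2 = 7562.0416
V2 = sqrt(627574.8496) = 792.1962 m/s

792.1962 m/s


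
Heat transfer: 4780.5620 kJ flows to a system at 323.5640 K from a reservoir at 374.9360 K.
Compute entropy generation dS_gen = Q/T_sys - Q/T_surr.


dS_sys = 4780.5620/323.5640 = 14.7747 kJ/K
dS_surr = -4780.5620/374.9360 = -12.7503 kJ/K
dS_gen = 14.7747 - 12.7503 = 2.0244 kJ/K (irreversible)

dS_gen = 2.0244 kJ/K, irreversible


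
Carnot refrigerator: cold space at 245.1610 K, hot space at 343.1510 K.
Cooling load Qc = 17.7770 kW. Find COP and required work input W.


COP = 245.1610 / 97.9900 = 2.5019
W = 17.7770 / 2.5019 = 7.1054 kW

COP = 2.5019, W = 7.1054 kW


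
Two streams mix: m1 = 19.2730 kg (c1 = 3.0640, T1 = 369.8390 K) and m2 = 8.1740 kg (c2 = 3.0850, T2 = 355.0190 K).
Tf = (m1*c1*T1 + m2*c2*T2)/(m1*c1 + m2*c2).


num = 30792.3468
den = 84.2693
Tf = 365.4043 K

365.4043 K


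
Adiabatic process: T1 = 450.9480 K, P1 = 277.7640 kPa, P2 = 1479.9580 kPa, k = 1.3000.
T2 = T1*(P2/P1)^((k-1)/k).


(k-1)/k = 0.2308
(P2/P1)^exp = 1.4712
T2 = 450.9480 * 1.4712 = 663.4333 K

663.4333 K


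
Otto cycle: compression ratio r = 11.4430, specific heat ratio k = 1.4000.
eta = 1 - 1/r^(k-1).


r^(k-1) = 2.6510
eta = 1 - 1/2.6510 = 0.6228 = 62.2789%

62.2789%


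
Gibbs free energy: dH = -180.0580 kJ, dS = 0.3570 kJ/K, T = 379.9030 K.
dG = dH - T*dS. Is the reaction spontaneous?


T*dS = 379.9030 * 0.3570 = 135.6254 kJ
dG = -180.0580 - 135.6254 = -315.6834 kJ (spontaneous)

dG = -315.6834 kJ, spontaneous


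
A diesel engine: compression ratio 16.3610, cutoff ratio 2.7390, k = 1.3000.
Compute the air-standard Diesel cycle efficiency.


r^(k-1) = 2.3128
rc^k = 3.7057
eta = 0.4825 = 48.2521%

48.2521%


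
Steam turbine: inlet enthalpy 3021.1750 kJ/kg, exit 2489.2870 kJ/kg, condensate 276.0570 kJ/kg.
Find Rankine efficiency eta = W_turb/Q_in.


W = 531.8880 kJ/kg
Q_in = 2745.1180 kJ/kg
eta = 0.1938 = 19.3758%

eta = 19.3758%


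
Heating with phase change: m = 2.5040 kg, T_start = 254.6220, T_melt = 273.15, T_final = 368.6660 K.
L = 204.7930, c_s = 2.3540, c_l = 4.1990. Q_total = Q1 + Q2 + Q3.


Q1 (sensible, solid) = 2.5040 * 2.3540 * 18.5280 = 109.2117 kJ
Q2 (latent) = 2.5040 * 204.7930 = 512.8017 kJ
Q3 (sensible, liquid) = 2.5040 * 4.1990 * 95.5160 = 1004.2835 kJ
Q_total = 1626.2969 kJ

1626.2969 kJ


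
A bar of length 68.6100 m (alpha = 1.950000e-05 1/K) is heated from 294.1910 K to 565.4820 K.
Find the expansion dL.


dT = 271.2910 K
dL = 1.950000e-05 * 68.6100 * 271.2910 = 0.362959 m
L_final = 68.972959 m

dL = 0.362959 m


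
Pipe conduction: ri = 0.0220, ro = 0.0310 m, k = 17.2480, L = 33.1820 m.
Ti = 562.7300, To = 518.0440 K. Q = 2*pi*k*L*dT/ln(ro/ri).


dT = 44.6860 K
ln(ro/ri) = 0.3429
Q = 2*pi*17.2480*33.1820*44.6860 / 0.3429 = 468563.5396 W

468563.5396 W


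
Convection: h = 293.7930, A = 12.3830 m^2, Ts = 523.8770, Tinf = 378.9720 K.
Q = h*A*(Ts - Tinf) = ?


dT = 144.9050 K
Q = 293.7930 * 12.3830 * 144.9050 = 527170.0006 W

527170.0006 W


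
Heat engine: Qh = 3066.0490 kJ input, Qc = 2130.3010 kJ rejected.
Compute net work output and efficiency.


W = 3066.0490 - 2130.3010 = 935.7480 kJ
eta = 935.7480 / 3066.0490 = 0.3052 = 30.5197%

W = 935.7480 kJ, eta = 30.5197%


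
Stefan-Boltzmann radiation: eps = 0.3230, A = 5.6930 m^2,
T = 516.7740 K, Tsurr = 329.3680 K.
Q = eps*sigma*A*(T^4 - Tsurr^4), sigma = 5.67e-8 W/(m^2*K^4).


T^4 = 7.1319e+10
Tsurr^4 = 1.1769e+10
Q = 0.3230 * 5.67e-8 * 5.6930 * 5.9550e+10 = 6208.8068 W

6208.8068 W


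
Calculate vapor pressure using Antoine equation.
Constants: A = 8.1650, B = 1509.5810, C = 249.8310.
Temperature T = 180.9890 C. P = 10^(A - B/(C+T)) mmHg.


C+T = 430.8200
B/(C+T) = 3.5040
log10(P) = 8.1650 - 3.5040 = 4.6610
P = 10^4.6610 = 45817.1957 mmHg

45817.1957 mmHg


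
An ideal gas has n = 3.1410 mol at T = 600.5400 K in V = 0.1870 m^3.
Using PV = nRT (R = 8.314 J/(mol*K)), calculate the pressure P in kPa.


P = nRT/V = 3.1410 * 8.314 * 600.5400 / 0.1870
= 15682.6661 / 0.1870 = 83864.5246 Pa = 83.8645 kPa

83.8645 kPa


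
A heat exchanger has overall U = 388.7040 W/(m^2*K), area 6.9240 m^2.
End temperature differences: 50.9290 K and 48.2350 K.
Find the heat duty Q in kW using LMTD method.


LMTD = 49.5698 K
Q = 388.7040 * 6.9240 * 49.5698 = 133411.4892 W = 133.4115 kW

133.4115 kW


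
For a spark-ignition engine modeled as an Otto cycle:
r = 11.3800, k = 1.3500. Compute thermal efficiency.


r^(k-1) = 2.3423
eta = 1 - 1/2.3423 = 0.5731 = 57.3076%

57.3076%


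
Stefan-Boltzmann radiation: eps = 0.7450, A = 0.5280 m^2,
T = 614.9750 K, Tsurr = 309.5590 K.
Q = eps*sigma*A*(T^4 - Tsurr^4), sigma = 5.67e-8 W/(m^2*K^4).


T^4 = 1.4303e+11
Tsurr^4 = 9.1828e+09
Q = 0.7450 * 5.67e-8 * 0.5280 * 1.3385e+11 = 2985.2832 W

2985.2832 W


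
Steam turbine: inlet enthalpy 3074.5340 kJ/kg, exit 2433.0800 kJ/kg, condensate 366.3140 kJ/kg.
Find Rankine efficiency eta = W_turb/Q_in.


W = 641.4540 kJ/kg
Q_in = 2708.2200 kJ/kg
eta = 0.2369 = 23.6854%

eta = 23.6854%


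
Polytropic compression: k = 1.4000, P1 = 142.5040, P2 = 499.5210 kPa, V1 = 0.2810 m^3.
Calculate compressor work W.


(k-1)/k = 0.2857
(P2/P1)^exp = 1.4310
W = 3.5000 * 142.5040 * 0.2810 * (1.4310 - 1) = 60.4042 kJ

60.4042 kJ


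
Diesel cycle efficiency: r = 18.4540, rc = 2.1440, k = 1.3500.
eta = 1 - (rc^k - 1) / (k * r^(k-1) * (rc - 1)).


r^(k-1) = 2.7742
rc^k = 2.8000
eta = 0.5799 = 57.9879%

57.9879%


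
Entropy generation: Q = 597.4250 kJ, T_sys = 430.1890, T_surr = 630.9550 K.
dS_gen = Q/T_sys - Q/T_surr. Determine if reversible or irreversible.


dS_sys = 597.4250/430.1890 = 1.3888 kJ/K
dS_surr = -597.4250/630.9550 = -0.9469 kJ/K
dS_gen = 1.3888 - 0.9469 = 0.4419 kJ/K (irreversible)

dS_gen = 0.4419 kJ/K, irreversible


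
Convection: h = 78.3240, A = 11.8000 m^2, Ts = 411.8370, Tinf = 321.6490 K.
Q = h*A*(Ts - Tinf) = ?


dT = 90.1880 K
Q = 78.3240 * 11.8000 * 90.1880 = 83353.8420 W

83353.8420 W


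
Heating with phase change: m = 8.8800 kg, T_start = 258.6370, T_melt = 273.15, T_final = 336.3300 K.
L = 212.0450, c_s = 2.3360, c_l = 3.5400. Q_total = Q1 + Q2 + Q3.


Q1 (sensible, solid) = 8.8800 * 2.3360 * 14.5130 = 301.0530 kJ
Q2 (latent) = 8.8800 * 212.0450 = 1882.9596 kJ
Q3 (sensible, liquid) = 8.8800 * 3.5400 * 63.1800 = 1986.0759 kJ
Q_total = 4170.0886 kJ

4170.0886 kJ


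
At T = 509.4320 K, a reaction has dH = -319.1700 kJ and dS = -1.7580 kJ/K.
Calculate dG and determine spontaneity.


T*dS = 509.4320 * -1.7580 = -895.5815 kJ
dG = -319.1700 + 895.5815 = 576.4115 kJ (non-spontaneous)

dG = 576.4115 kJ, non-spontaneous


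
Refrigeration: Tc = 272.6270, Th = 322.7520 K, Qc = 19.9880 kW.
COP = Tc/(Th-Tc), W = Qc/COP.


COP = 272.6270 / 50.1250 = 5.4389
W = 19.9880 / 5.4389 = 3.6750 kW

COP = 5.4389, W = 3.6750 kW


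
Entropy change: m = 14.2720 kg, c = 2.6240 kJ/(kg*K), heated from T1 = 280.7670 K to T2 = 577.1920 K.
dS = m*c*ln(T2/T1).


T2/T1 = 2.0558
ln(T2/T1) = 0.7206
dS = 14.2720 * 2.6240 * 0.7206 = 26.9881 kJ/K

26.9881 kJ/K


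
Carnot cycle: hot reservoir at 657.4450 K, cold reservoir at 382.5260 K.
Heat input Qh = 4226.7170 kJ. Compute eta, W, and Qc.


eta = 1 - 382.5260/657.4450 = 0.4182
W = 0.4182 * 4226.7170 = 1767.4555 kJ
Qc = 4226.7170 - 1767.4555 = 2459.2615 kJ

eta = 41.8163%, W = 1767.4555 kJ, Qc = 2459.2615 kJ


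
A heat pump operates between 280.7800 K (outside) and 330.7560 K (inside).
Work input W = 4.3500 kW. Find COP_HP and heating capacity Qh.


COP = 330.7560 / 49.9760 = 6.6183
Qh = 6.6183 * 4.3500 = 28.7896 kW

COP = 6.6183, Qh = 28.7896 kW


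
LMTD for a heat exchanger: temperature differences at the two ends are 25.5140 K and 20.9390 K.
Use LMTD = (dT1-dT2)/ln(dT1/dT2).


dT1/dT2 = 1.2185
ln(dT1/dT2) = 0.1976
LMTD = 4.5750 / 0.1976 = 23.1512 K

23.1512 K


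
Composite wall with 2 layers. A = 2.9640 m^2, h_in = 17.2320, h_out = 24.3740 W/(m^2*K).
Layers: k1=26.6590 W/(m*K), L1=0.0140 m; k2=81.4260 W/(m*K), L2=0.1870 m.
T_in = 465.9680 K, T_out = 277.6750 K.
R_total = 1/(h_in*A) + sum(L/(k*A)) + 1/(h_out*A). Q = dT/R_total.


R_conv_in = 1/(17.2320*2.9640) = 0.0196
R_1 = 0.0140/(26.6590*2.9640) = 0.0002
R_2 = 0.1870/(81.4260*2.9640) = 0.0008
R_conv_out = 1/(24.3740*2.9640) = 0.0138
R_total = 0.0344 K/W
Q = 188.2930 / 0.0344 = 5477.9851 W

R_total = 0.0344 K/W, Q = 5477.9851 W


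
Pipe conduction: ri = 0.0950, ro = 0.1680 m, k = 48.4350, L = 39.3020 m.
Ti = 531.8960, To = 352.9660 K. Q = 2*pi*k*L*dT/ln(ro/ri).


dT = 178.9300 K
ln(ro/ri) = 0.5701
Q = 2*pi*48.4350*39.3020*178.9300 / 0.5701 = 3754013.0768 W

3754013.0768 W


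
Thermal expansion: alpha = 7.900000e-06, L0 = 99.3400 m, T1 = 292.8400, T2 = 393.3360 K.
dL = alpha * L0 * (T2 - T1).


dT = 100.4960 K
dL = 7.900000e-06 * 99.3400 * 100.4960 = 0.078868 m
L_final = 99.418868 m

dL = 0.078868 m


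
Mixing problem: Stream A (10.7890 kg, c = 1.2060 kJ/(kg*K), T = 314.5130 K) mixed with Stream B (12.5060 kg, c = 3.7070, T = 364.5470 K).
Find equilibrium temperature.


num = 20992.6015
den = 59.3713
Tf = 353.5818 K

353.5818 K


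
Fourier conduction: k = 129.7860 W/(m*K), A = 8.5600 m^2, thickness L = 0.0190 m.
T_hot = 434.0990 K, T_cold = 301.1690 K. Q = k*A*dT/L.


dT = 132.9300 K
Q = 129.7860 * 8.5600 * 132.9300 / 0.0190 = 7772684.0794 W

7772684.0794 W


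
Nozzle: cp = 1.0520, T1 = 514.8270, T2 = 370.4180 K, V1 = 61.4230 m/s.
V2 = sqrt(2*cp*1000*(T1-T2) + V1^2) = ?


dT = 144.4090 K
2*cp*1000*dT = 303836.5360
V1^2 = 3772.7849
V2 = sqrt(307609.3209) = 554.6254 m/s

554.6254 m/s


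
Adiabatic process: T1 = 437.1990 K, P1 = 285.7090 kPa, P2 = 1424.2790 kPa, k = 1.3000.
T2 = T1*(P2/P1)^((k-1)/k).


(k-1)/k = 0.2308
(P2/P1)^exp = 1.4488
T2 = 437.1990 * 1.4488 = 633.4031 K

633.4031 K


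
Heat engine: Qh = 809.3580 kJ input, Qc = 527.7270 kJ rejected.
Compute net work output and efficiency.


W = 809.3580 - 527.7270 = 281.6310 kJ
eta = 281.6310 / 809.3580 = 0.3480 = 34.7968%

W = 281.6310 kJ, eta = 34.7968%


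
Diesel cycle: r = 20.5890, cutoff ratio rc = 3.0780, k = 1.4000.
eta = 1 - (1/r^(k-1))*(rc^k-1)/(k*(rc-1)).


r^(k-1) = 3.3532
rc^k = 4.8259
eta = 0.6078 = 60.7804%

60.7804%


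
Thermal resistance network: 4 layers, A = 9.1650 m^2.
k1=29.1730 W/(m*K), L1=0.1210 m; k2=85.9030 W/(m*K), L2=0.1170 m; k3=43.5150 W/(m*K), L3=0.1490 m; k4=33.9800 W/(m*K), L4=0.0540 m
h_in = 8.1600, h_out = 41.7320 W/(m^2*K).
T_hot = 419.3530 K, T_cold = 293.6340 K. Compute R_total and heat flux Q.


R_conv_in = 1/(8.1600*9.1650) = 0.0134
R_1 = 0.1210/(29.1730*9.1650) = 0.0005
R_2 = 0.1170/(85.9030*9.1650) = 0.0001
R_3 = 0.1490/(43.5150*9.1650) = 0.0004
R_4 = 0.0540/(33.9800*9.1650) = 0.0002
R_conv_out = 1/(41.7320*9.1650) = 0.0026
R_total = 0.0171 K/W
Q = 125.7190 / 0.0171 = 7337.3393 W

R_total = 0.0171 K/W, Q = 7337.3393 W


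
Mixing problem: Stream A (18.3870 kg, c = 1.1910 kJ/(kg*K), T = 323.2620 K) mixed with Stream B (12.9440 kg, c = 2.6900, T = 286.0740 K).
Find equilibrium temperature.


num = 17040.0013
den = 56.7183
Tf = 300.4323 K

300.4323 K


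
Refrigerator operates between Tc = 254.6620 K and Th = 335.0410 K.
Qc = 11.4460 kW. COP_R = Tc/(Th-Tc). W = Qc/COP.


COP = 254.6620 / 80.3790 = 3.1683
W = 11.4460 / 3.1683 = 3.6127 kW

COP = 3.1683, W = 3.6127 kW


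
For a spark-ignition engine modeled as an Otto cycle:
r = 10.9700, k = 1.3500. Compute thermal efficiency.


r^(k-1) = 2.3124
eta = 1 - 1/2.3124 = 0.5676 = 56.7558%

56.7558%


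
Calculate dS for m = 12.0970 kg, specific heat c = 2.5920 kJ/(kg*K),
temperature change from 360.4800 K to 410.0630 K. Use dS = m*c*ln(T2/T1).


T2/T1 = 1.1375
ln(T2/T1) = 0.1289
dS = 12.0970 * 2.5920 * 0.1289 = 4.0409 kJ/K

4.0409 kJ/K


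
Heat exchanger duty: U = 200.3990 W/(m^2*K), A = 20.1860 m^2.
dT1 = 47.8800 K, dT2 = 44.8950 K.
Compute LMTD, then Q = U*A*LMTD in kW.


LMTD = 46.3715 K
Q = 200.3990 * 20.1860 * 46.3715 = 187584.4601 W = 187.5845 kW

187.5845 kW


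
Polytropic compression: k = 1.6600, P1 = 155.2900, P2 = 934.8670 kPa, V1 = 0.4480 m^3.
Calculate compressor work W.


(k-1)/k = 0.3976
(P2/P1)^exp = 2.0416
W = 2.5152 * 155.2900 * 0.4480 * (2.0416 - 1) = 182.2525 kJ

182.2525 kJ


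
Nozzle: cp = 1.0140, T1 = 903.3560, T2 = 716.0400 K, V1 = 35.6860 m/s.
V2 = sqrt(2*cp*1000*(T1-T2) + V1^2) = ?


dT = 187.3160 K
2*cp*1000*dT = 379876.8480
V1^2 = 1273.4906
V2 = sqrt(381150.3386) = 617.3737 m/s

617.3737 m/s


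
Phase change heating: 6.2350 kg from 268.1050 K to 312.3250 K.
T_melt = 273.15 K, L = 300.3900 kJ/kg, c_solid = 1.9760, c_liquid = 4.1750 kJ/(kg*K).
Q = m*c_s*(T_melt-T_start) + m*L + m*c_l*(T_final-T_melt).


Q1 (sensible, solid) = 6.2350 * 1.9760 * 5.0450 = 62.1562 kJ
Q2 (latent) = 6.2350 * 300.3900 = 1872.9316 kJ
Q3 (sensible, liquid) = 6.2350 * 4.1750 * 39.1750 = 1019.7693 kJ
Q_total = 2954.8572 kJ

2954.8572 kJ


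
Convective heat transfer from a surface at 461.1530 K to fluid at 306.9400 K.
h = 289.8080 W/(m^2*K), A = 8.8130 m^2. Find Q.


dT = 154.2130 K
Q = 289.8080 * 8.8130 * 154.2130 = 393872.0158 W

393872.0158 W


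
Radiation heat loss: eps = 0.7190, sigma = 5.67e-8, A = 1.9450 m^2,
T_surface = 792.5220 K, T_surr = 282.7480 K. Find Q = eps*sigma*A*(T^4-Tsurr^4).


T^4 = 3.9450e+11
Tsurr^4 = 6.3914e+09
Q = 0.7190 * 5.67e-8 * 1.9450 * 3.8811e+11 = 30773.9368 W

30773.9368 W


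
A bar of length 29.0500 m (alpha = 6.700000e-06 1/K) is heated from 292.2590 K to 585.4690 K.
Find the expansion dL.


dT = 293.2100 K
dL = 6.700000e-06 * 29.0500 * 293.2100 = 0.057069 m
L_final = 29.107069 m

dL = 0.057069 m


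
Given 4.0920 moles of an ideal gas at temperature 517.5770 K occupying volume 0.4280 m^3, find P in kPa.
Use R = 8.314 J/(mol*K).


P = nRT/V = 4.0920 * 8.314 * 517.5770 / 0.4280
= 17608.4291 / 0.4280 = 41141.1896 Pa = 41.1412 kPa

41.1412 kPa


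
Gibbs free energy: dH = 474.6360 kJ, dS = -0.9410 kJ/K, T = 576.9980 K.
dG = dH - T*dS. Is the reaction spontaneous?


T*dS = 576.9980 * -0.9410 = -542.9551 kJ
dG = 474.6360 + 542.9551 = 1017.5911 kJ (non-spontaneous)

dG = 1017.5911 kJ, non-spontaneous


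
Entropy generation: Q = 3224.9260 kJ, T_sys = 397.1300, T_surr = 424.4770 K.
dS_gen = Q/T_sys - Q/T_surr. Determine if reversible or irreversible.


dS_sys = 3224.9260/397.1300 = 8.1206 kJ/K
dS_surr = -3224.9260/424.4770 = -7.5974 kJ/K
dS_gen = 8.1206 - 7.5974 = 0.5232 kJ/K (irreversible)

dS_gen = 0.5232 kJ/K, irreversible


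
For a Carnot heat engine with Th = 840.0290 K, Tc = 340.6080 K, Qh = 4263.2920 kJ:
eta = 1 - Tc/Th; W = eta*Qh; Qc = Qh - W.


eta = 1 - 340.6080/840.0290 = 0.5945
W = 0.5945 * 4263.2920 = 2534.6477 kJ
Qc = 4263.2920 - 2534.6477 = 1728.6443 kJ

eta = 59.4528%, W = 2534.6477 kJ, Qc = 1728.6443 kJ


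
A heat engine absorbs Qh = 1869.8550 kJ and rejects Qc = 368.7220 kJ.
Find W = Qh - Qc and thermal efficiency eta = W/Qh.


W = 1869.8550 - 368.7220 = 1501.1330 kJ
eta = 1501.1330 / 1869.8550 = 0.8028 = 80.2807%

W = 1501.1330 kJ, eta = 80.2807%


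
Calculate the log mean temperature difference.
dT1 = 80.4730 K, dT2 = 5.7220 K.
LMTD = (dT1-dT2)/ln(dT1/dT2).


dT1/dT2 = 14.0638
ln(dT1/dT2) = 2.6436
LMTD = 74.7510 / 2.6436 = 28.2762 K

28.2762 K


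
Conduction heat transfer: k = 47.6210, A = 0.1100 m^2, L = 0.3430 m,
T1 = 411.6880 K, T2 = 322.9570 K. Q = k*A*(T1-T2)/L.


dT = 88.7310 K
Q = 47.6210 * 0.1100 * 88.7310 / 0.3430 = 1355.1035 W

1355.1035 W


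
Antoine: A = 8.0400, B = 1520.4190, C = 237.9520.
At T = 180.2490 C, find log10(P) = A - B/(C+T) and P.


C+T = 418.2010
B/(C+T) = 3.6356
log10(P) = 8.0400 - 3.6356 = 4.4044
P = 10^4.4044 = 25373.6064 mmHg

25373.6064 mmHg


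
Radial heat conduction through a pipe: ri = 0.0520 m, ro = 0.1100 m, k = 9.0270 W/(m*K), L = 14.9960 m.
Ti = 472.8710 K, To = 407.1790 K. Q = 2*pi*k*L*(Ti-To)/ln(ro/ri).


dT = 65.6920 K
ln(ro/ri) = 0.7492
Q = 2*pi*9.0270*14.9960*65.6920 / 0.7492 = 74574.8202 W

74574.8202 W


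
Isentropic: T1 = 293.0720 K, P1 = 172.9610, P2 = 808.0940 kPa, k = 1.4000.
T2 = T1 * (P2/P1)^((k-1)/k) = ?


(k-1)/k = 0.2857
(P2/P1)^exp = 1.5534
T2 = 293.0720 * 1.5534 = 455.2647 K

455.2647 K


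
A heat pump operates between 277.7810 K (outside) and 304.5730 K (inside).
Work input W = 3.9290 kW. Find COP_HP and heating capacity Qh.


COP = 304.5730 / 26.7920 = 11.3681
Qh = 11.3681 * 3.9290 = 44.6651 kW

COP = 11.3681, Qh = 44.6651 kW


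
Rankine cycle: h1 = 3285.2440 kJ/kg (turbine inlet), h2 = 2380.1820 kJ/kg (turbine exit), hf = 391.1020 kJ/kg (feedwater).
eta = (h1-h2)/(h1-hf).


W = 905.0620 kJ/kg
Q_in = 2894.1420 kJ/kg
eta = 0.3127 = 31.2722%

eta = 31.2722%


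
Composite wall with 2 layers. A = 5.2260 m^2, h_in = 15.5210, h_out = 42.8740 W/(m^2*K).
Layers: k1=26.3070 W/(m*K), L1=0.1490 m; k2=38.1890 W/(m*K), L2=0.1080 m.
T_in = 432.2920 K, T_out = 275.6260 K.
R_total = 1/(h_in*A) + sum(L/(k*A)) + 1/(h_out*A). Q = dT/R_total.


R_conv_in = 1/(15.5210*5.2260) = 0.0123
R_1 = 0.1490/(26.3070*5.2260) = 0.0011
R_2 = 0.1080/(38.1890*5.2260) = 0.0005
R_conv_out = 1/(42.8740*5.2260) = 0.0045
R_total = 0.0184 K/W
Q = 156.6660 / 0.0184 = 8506.8016 W

R_total = 0.0184 K/W, Q = 8506.8016 W


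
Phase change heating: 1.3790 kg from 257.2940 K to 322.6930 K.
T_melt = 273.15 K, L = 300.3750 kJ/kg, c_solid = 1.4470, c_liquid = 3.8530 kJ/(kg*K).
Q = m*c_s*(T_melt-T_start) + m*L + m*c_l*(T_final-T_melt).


Q1 (sensible, solid) = 1.3790 * 1.4470 * 15.8560 = 31.6393 kJ
Q2 (latent) = 1.3790 * 300.3750 = 414.2171 kJ
Q3 (sensible, liquid) = 1.3790 * 3.8530 * 49.5430 = 263.2362 kJ
Q_total = 709.0926 kJ

709.0926 kJ


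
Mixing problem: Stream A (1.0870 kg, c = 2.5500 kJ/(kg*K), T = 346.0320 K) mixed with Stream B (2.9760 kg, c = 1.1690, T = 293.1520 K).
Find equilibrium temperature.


num = 1979.0082
den = 6.2508
Tf = 316.6011 K

316.6011 K


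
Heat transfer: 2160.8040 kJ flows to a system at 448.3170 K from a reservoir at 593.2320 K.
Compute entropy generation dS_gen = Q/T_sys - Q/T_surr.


dS_sys = 2160.8040/448.3170 = 4.8198 kJ/K
dS_surr = -2160.8040/593.2320 = -3.6424 kJ/K
dS_gen = 4.8198 - 3.6424 = 1.1774 kJ/K (irreversible)

dS_gen = 1.1774 kJ/K, irreversible


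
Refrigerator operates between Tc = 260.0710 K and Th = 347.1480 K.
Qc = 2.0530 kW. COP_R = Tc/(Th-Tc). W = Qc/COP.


COP = 260.0710 / 87.0770 = 2.9867
W = 2.0530 / 2.9867 = 0.6874 kW

COP = 2.9867, W = 0.6874 kW


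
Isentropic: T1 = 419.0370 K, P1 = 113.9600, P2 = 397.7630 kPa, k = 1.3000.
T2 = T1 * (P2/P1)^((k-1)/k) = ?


(k-1)/k = 0.2308
(P2/P1)^exp = 1.3344
T2 = 419.0370 * 1.3344 = 559.1528 K

559.1528 K


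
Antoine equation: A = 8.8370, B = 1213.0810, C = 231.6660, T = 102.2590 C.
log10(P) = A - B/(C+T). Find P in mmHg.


C+T = 333.9250
B/(C+T) = 3.6328
log10(P) = 8.8370 - 3.6328 = 5.2042
P = 10^5.2042 = 160031.4023 mmHg

160031.4023 mmHg


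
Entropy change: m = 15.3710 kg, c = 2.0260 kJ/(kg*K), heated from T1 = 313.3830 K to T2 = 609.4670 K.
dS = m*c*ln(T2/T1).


T2/T1 = 1.9448
ln(T2/T1) = 0.6652
dS = 15.3710 * 2.0260 * 0.6652 = 20.7141 kJ/K

20.7141 kJ/K


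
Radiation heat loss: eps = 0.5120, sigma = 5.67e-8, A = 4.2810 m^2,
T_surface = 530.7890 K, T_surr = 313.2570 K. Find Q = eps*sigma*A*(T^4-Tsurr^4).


T^4 = 7.9376e+10
Tsurr^4 = 9.6295e+09
Q = 0.5120 * 5.67e-8 * 4.2810 * 6.9746e+10 = 8668.0016 W

8668.0016 W


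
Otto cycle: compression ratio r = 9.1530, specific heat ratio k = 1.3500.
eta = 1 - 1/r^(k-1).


r^(k-1) = 2.1704
eta = 1 - 1/2.1704 = 0.5393 = 53.9263%

53.9263%


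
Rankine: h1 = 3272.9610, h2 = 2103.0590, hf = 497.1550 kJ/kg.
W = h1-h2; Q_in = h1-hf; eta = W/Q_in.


W = 1169.9020 kJ/kg
Q_in = 2775.8060 kJ/kg
eta = 0.4215 = 42.1464%

eta = 42.1464%


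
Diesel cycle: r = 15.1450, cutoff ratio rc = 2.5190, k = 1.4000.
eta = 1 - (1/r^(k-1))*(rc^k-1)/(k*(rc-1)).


r^(k-1) = 2.9656
rc^k = 3.6452
eta = 0.5806 = 58.0567%

58.0567%


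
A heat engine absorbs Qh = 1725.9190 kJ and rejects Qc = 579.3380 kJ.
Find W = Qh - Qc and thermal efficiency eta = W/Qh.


W = 1725.9190 - 579.3380 = 1146.5810 kJ
eta = 1146.5810 / 1725.9190 = 0.6643 = 66.4331%

W = 1146.5810 kJ, eta = 66.4331%


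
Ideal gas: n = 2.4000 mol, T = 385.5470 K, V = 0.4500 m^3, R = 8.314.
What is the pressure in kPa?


P = nRT/V = 2.4000 * 8.314 * 385.5470 / 0.4500
= 7693.0506 / 0.4500 = 17095.6680 Pa = 17.0957 kPa

17.0957 kPa


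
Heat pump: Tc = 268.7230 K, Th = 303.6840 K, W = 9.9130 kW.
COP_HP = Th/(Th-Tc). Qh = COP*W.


COP = 303.6840 / 34.9610 = 8.6864
Qh = 8.6864 * 9.9130 = 86.1079 kW

COP = 8.6864, Qh = 86.1079 kW


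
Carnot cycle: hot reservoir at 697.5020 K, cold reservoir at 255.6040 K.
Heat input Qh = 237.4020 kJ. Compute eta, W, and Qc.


eta = 1 - 255.6040/697.5020 = 0.6335
W = 0.6335 * 237.4020 = 150.4045 kJ
Qc = 237.4020 - 150.4045 = 86.9975 kJ

eta = 63.3544%, W = 150.4045 kJ, Qc = 86.9975 kJ


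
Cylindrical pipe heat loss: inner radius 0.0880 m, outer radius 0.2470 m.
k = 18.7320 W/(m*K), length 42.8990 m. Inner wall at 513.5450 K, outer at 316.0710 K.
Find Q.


dT = 197.4740 K
ln(ro/ri) = 1.0321
Q = 2*pi*18.7320*42.8990*197.4740 / 1.0321 = 966094.7692 W

966094.7692 W


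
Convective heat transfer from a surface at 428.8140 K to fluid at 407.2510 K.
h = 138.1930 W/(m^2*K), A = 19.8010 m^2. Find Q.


dT = 21.5630 K
Q = 138.1930 * 19.8010 * 21.5630 = 59004.1219 W

59004.1219 W


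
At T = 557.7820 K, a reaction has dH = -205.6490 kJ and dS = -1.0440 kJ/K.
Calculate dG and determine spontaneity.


T*dS = 557.7820 * -1.0440 = -582.3244 kJ
dG = -205.6490 + 582.3244 = 376.6754 kJ (non-spontaneous)

dG = 376.6754 kJ, non-spontaneous


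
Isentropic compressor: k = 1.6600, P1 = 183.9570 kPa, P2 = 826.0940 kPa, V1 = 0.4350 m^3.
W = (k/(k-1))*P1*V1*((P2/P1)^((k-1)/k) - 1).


(k-1)/k = 0.3976
(P2/P1)^exp = 1.8170
W = 2.5152 * 183.9570 * 0.4350 * (1.8170 - 1) = 164.4328 kJ

164.4328 kJ


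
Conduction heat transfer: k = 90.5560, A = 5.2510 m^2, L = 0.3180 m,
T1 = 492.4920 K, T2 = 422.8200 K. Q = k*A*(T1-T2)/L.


dT = 69.6720 K
Q = 90.5560 * 5.2510 * 69.6720 / 0.3180 = 104181.4522 W

104181.4522 W


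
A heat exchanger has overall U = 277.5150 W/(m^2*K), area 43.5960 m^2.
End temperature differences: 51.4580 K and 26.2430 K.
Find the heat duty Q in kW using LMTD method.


LMTD = 37.4462 K
Q = 277.5150 * 43.5960 * 37.4462 = 453044.0935 W = 453.0441 kW

453.0441 kW


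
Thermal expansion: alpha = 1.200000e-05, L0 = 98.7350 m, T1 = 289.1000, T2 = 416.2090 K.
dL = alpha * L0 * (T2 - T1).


dT = 127.1090 K
dL = 1.200000e-05 * 98.7350 * 127.1090 = 0.150601 m
L_final = 98.885601 m

dL = 0.150601 m


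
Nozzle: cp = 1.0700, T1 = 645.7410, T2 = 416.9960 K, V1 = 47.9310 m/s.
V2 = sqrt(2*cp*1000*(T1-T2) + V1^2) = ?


dT = 228.7450 K
2*cp*1000*dT = 489514.3000
V1^2 = 2297.3808
V2 = sqrt(491811.6808) = 701.2929 m/s

701.2929 m/s


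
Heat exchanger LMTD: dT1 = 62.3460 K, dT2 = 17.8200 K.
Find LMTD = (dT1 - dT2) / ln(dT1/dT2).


dT1/dT2 = 3.4987
ln(dT1/dT2) = 1.2524
LMTD = 44.5260 / 1.2524 = 35.5532 K

35.5532 K


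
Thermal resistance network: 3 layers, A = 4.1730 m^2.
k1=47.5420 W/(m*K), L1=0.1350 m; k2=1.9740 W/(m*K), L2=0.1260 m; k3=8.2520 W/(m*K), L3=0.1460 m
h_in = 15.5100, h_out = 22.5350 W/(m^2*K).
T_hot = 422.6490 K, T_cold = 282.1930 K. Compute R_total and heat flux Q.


R_conv_in = 1/(15.5100*4.1730) = 0.0155
R_1 = 0.1350/(47.5420*4.1730) = 0.0007
R_2 = 0.1260/(1.9740*4.1730) = 0.0153
R_3 = 0.1460/(8.2520*4.1730) = 0.0042
R_conv_out = 1/(22.5350*4.1730) = 0.0106
R_total = 0.0463 K/W
Q = 140.4560 / 0.0463 = 3033.5738 W

R_total = 0.0463 K/W, Q = 3033.5738 W


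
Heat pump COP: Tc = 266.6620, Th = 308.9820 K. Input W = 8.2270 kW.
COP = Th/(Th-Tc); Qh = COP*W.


COP = 308.9820 / 42.3200 = 7.3011
Qh = 7.3011 * 8.2270 = 60.0660 kW

COP = 7.3011, Qh = 60.0660 kW


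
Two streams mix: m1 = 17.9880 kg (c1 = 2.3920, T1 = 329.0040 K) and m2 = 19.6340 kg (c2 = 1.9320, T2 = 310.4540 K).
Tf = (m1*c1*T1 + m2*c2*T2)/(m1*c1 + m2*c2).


num = 25932.5693
den = 80.9602
Tf = 320.3126 K

320.3126 K


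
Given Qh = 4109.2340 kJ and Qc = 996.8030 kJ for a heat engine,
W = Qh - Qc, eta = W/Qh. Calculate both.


W = 4109.2340 - 996.8030 = 3112.4310 kJ
eta = 3112.4310 / 4109.2340 = 0.7574 = 75.7424%

W = 3112.4310 kJ, eta = 75.7424%


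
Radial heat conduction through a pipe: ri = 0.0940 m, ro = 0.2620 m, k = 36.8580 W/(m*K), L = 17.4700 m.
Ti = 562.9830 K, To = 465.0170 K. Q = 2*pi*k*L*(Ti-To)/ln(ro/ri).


dT = 97.9660 K
ln(ro/ri) = 1.0250
Q = 2*pi*36.8580*17.4700*97.9660 / 1.0250 = 386665.1073 W

386665.1073 W


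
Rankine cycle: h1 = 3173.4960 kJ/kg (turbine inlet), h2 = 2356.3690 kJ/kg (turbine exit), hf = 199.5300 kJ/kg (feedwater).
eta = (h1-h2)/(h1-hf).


W = 817.1270 kJ/kg
Q_in = 2973.9660 kJ/kg
eta = 0.2748 = 27.4760%

eta = 27.4760%


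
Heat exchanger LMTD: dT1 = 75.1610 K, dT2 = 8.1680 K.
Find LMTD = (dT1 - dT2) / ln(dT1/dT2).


dT1/dT2 = 9.2019
ln(dT1/dT2) = 2.2194
LMTD = 66.9930 / 2.2194 = 30.1851 K

30.1851 K


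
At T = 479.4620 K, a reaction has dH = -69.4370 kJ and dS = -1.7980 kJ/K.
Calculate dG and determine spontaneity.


T*dS = 479.4620 * -1.7980 = -862.0727 kJ
dG = -69.4370 + 862.0727 = 792.6357 kJ (non-spontaneous)

dG = 792.6357 kJ, non-spontaneous


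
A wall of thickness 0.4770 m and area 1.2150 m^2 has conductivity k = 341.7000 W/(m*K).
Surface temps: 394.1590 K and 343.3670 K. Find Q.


dT = 50.7920 K
Q = 341.7000 * 1.2150 * 50.7920 / 0.4770 = 44207.7276 W

44207.7276 W


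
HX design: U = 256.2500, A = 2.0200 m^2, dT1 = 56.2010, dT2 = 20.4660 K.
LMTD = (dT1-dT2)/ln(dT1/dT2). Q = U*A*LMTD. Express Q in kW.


LMTD = 35.3752 K
Q = 256.2500 * 2.0200 * 35.3752 = 18311.1131 W = 18.3111 kW

18.3111 kW


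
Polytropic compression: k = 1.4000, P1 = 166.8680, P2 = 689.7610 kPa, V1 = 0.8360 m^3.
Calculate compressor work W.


(k-1)/k = 0.2857
(P2/P1)^exp = 1.5000
W = 3.5000 * 166.8680 * 0.8360 * (1.5000 - 1) = 244.1309 kJ

244.1309 kJ


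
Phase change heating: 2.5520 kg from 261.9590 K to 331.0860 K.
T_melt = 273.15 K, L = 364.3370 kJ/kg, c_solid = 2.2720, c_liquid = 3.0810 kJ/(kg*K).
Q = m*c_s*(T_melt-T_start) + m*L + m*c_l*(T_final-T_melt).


Q1 (sensible, solid) = 2.5520 * 2.2720 * 11.1910 = 64.8870 kJ
Q2 (latent) = 2.5520 * 364.3370 = 929.7880 kJ
Q3 (sensible, liquid) = 2.5520 * 3.0810 * 57.9360 = 455.5341 kJ
Q_total = 1450.2091 kJ

1450.2091 kJ


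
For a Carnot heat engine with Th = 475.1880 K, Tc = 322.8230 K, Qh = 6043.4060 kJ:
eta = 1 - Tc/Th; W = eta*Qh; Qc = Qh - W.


eta = 1 - 322.8230/475.1880 = 0.3206
W = 0.3206 * 6043.4060 = 1937.7669 kJ
Qc = 6043.4060 - 1937.7669 = 4105.6391 kJ

eta = 32.0642%, W = 1937.7669 kJ, Qc = 4105.6391 kJ


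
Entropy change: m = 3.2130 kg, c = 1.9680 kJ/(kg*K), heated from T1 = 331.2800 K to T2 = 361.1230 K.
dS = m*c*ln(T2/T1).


T2/T1 = 1.0901
ln(T2/T1) = 0.0863
dS = 3.2130 * 1.9680 * 0.0863 = 0.5454 kJ/K

0.5454 kJ/K


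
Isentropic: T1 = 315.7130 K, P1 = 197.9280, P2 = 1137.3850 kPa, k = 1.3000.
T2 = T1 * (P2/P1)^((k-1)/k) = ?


(k-1)/k = 0.2308
(P2/P1)^exp = 1.4971
T2 = 315.7130 * 1.4971 = 472.6489 K

472.6489 K


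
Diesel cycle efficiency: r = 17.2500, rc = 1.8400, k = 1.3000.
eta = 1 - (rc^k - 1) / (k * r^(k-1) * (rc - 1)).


r^(k-1) = 2.3498
rc^k = 2.2093
eta = 0.5287 = 52.8708%

52.8708%


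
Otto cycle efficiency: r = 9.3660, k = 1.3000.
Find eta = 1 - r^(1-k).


r^(k-1) = 1.9564
eta = 1 - 1/1.9564 = 0.4889 = 48.8867%

48.8867%


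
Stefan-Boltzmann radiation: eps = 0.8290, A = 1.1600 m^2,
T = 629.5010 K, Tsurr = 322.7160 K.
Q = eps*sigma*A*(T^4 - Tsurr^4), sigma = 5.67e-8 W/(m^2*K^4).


T^4 = 1.5703e+11
Tsurr^4 = 1.0846e+10
Q = 0.8290 * 5.67e-8 * 1.1600 * 1.4618e+11 = 7970.7244 W

7970.7244 W


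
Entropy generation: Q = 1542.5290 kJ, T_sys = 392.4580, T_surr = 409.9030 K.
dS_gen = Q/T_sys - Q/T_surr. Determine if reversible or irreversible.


dS_sys = 1542.5290/392.4580 = 3.9304 kJ/K
dS_surr = -1542.5290/409.9030 = -3.7632 kJ/K
dS_gen = 3.9304 - 3.7632 = 0.1673 kJ/K (irreversible)

dS_gen = 0.1673 kJ/K, irreversible


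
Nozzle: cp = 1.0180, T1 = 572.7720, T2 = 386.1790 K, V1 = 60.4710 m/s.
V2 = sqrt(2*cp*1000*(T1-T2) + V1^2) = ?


dT = 186.5930 K
2*cp*1000*dT = 379903.3480
V1^2 = 3656.7418
V2 = sqrt(383560.0898) = 619.3223 m/s

619.3223 m/s


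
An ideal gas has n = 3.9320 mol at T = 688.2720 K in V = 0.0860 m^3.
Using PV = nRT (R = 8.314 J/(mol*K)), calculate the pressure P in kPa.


P = nRT/V = 3.9320 * 8.314 * 688.2720 / 0.0860
= 22500.0577 / 0.0860 = 261628.5777 Pa = 261.6286 kPa

261.6286 kPa


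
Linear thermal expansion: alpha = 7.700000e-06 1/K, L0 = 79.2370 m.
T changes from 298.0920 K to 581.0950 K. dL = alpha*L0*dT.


dT = 283.0030 K
dL = 7.700000e-06 * 79.2370 * 283.0030 = 0.172667 m
L_final = 79.409667 m

dL = 0.172667 m


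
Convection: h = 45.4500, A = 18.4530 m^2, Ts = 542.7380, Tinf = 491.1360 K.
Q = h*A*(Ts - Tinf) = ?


dT = 51.6020 K
Q = 45.4500 * 18.4530 * 51.6020 = 43278.0220 W

43278.0220 W


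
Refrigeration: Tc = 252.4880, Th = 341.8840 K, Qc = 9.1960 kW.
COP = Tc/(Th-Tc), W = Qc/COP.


COP = 252.4880 / 89.3960 = 2.8244
W = 9.1960 / 2.8244 = 3.2559 kW

COP = 2.8244, W = 3.2559 kW


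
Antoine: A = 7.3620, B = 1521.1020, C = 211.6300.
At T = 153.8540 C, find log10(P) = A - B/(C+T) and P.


C+T = 365.4840
B/(C+T) = 4.1619
log10(P) = 7.3620 - 4.1619 = 3.2001
P = 10^3.2001 = 1585.3167 mmHg

1585.3167 mmHg


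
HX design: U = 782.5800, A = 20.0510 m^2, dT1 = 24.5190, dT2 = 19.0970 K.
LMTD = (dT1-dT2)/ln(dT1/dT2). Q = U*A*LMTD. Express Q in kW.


LMTD = 21.6952 K
Q = 782.5800 * 20.0510 * 21.6952 = 340430.4273 W = 340.4304 kW

340.4304 kW


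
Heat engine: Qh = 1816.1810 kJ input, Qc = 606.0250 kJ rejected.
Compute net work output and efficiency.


W = 1816.1810 - 606.0250 = 1210.1560 kJ
eta = 1210.1560 / 1816.1810 = 0.6663 = 66.6319%

W = 1210.1560 kJ, eta = 66.6319%


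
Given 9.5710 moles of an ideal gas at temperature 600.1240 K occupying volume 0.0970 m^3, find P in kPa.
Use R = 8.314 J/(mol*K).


P = nRT/V = 9.5710 * 8.314 * 600.1240 / 0.0970
= 47753.8435 / 0.0970 = 492307.6648 Pa = 492.3077 kPa

492.3077 kPa


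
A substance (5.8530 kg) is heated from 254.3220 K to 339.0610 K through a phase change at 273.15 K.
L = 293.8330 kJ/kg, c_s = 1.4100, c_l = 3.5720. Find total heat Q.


Q1 (sensible, solid) = 5.8530 * 1.4100 * 18.8280 = 155.3824 kJ
Q2 (latent) = 5.8530 * 293.8330 = 1719.8045 kJ
Q3 (sensible, liquid) = 5.8530 * 3.5720 * 65.9110 = 1377.9957 kJ
Q_total = 3253.1827 kJ

3253.1827 kJ


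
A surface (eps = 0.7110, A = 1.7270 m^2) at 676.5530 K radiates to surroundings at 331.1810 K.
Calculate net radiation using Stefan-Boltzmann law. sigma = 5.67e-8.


T^4 = 2.0951e+11
Tsurr^4 = 1.2030e+10
Q = 0.7110 * 5.67e-8 * 1.7270 * 1.9748e+11 = 13748.9981 W

13748.9981 W


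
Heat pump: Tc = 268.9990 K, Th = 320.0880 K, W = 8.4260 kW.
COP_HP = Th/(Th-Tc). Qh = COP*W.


COP = 320.0880 / 51.0890 = 6.2653
Qh = 6.2653 * 8.4260 = 52.7914 kW

COP = 6.2653, Qh = 52.7914 kW


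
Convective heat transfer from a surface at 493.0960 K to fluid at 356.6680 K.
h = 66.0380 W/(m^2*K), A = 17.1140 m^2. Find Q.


dT = 136.4280 K
Q = 66.0380 * 17.1140 * 136.4280 = 154187.4238 W

154187.4238 W


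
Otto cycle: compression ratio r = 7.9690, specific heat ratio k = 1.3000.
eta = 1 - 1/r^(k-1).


r^(k-1) = 1.8639
eta = 1 - 1/1.8639 = 0.4635 = 46.3489%

46.3489%


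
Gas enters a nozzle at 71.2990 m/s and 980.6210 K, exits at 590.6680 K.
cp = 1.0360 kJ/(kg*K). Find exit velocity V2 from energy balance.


dT = 389.9530 K
2*cp*1000*dT = 807982.6160
V1^2 = 5083.5474
V2 = sqrt(813066.1634) = 901.7018 m/s

901.7018 m/s


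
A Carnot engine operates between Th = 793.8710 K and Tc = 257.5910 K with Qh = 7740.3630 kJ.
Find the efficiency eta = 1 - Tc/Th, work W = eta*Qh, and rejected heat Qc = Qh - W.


eta = 1 - 257.5910/793.8710 = 0.6755
W = 0.6755 * 7740.3630 = 5228.8116 kJ
Qc = 7740.3630 - 5228.8116 = 2511.5514 kJ

eta = 67.5525%, W = 5228.8116 kJ, Qc = 2511.5514 kJ


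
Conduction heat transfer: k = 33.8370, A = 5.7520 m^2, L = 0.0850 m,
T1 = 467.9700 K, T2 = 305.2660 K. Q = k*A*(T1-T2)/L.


dT = 162.7040 K
Q = 33.8370 * 5.7520 * 162.7040 / 0.0850 = 372554.6883 W

372554.6883 W


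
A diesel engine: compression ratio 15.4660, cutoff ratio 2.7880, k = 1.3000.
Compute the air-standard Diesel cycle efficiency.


r^(k-1) = 2.2741
rc^k = 3.7921
eta = 0.4718 = 47.1789%

47.1789%


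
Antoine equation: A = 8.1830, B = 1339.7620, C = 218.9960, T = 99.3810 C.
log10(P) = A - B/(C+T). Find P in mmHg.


C+T = 318.3770
B/(C+T) = 4.2081
log10(P) = 8.1830 - 4.2081 = 3.9749
P = 10^3.9749 = 9438.4526 mmHg

9438.4526 mmHg


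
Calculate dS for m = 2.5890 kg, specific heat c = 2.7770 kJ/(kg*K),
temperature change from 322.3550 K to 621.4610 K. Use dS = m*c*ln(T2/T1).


T2/T1 = 1.9279
ln(T2/T1) = 0.6564
dS = 2.5890 * 2.7770 * 0.6564 = 4.7194 kJ/K

4.7194 kJ/K


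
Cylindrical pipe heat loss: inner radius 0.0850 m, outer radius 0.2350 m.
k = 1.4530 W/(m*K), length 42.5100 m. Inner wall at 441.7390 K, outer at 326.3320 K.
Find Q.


dT = 115.4070 K
ln(ro/ri) = 1.0169
Q = 2*pi*1.4530*42.5100*115.4070 / 1.0169 = 44042.8954 W

44042.8954 W


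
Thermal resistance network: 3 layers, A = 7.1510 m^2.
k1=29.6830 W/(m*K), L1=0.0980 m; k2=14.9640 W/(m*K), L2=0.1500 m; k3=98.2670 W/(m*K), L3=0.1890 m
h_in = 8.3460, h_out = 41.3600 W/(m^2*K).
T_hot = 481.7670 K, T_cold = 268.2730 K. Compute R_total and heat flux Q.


R_conv_in = 1/(8.3460*7.1510) = 0.0168
R_1 = 0.0980/(29.6830*7.1510) = 0.0005
R_2 = 0.1500/(14.9640*7.1510) = 0.0014
R_3 = 0.1890/(98.2670*7.1510) = 0.0003
R_conv_out = 1/(41.3600*7.1510) = 0.0034
R_total = 0.0223 K/W
Q = 213.4940 / 0.0223 = 9587.1005 W

R_total = 0.0223 K/W, Q = 9587.1005 W


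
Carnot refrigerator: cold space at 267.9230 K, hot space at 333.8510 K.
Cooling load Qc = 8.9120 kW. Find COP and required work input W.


COP = 267.9230 / 65.9280 = 4.0639
W = 8.9120 / 4.0639 = 2.1930 kW

COP = 4.0639, W = 2.1930 kW


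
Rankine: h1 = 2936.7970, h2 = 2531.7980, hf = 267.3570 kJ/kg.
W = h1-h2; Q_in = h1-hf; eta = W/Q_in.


W = 404.9990 kJ/kg
Q_in = 2669.4400 kJ/kg
eta = 0.1517 = 15.1717%

eta = 15.1717%


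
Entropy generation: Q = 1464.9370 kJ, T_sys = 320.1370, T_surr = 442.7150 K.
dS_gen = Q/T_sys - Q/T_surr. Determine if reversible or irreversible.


dS_sys = 1464.9370/320.1370 = 4.5760 kJ/K
dS_surr = -1464.9370/442.7150 = -3.3090 kJ/K
dS_gen = 4.5760 - 3.3090 = 1.2670 kJ/K (irreversible)

dS_gen = 1.2670 kJ/K, irreversible


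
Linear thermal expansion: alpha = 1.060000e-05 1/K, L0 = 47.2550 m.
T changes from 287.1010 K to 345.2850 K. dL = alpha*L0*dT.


dT = 58.1840 K
dL = 1.060000e-05 * 47.2550 * 58.1840 = 0.029145 m
L_final = 47.284145 m

dL = 0.029145 m


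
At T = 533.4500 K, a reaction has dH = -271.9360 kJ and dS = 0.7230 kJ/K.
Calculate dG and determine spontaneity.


T*dS = 533.4500 * 0.7230 = 385.6843 kJ
dG = -271.9360 - 385.6843 = -657.6203 kJ (spontaneous)

dG = -657.6203 kJ, spontaneous
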